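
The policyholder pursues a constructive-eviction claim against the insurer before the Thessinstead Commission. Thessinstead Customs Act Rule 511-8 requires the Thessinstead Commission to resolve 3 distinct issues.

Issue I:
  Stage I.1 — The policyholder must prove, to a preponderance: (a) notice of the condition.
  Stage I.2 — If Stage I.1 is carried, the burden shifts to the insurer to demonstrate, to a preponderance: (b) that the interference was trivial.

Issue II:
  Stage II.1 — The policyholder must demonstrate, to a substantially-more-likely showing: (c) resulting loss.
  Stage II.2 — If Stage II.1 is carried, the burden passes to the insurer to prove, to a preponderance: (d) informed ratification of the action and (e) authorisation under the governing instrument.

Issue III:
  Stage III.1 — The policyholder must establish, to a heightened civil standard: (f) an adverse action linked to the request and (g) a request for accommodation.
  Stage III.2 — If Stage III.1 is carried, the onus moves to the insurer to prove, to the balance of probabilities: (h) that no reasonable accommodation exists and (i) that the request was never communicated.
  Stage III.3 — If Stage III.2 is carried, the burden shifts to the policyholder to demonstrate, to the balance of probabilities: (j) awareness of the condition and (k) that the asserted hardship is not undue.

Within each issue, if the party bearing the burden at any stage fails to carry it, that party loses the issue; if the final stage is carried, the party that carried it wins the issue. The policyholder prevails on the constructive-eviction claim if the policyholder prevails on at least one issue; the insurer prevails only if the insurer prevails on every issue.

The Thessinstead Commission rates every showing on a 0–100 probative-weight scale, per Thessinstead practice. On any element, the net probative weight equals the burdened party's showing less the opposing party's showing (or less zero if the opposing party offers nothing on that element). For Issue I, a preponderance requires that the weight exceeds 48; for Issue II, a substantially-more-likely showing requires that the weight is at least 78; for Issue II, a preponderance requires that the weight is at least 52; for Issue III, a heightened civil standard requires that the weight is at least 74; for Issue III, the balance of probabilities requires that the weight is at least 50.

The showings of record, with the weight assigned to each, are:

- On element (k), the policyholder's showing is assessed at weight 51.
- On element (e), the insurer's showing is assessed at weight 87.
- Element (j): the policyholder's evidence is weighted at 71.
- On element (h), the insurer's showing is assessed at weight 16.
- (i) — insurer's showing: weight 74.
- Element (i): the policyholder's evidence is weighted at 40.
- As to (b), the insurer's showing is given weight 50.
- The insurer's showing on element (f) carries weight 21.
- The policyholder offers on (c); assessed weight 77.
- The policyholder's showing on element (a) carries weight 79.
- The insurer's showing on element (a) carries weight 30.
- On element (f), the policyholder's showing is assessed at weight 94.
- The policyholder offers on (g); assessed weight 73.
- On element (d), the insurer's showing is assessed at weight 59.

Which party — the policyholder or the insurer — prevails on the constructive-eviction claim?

insurer

— Issue I —
Stage I.1 (policyholder, a preponderance, weight exceeds 48): (a) net 79−30=49 > 48 — meets.
  Stage I.1 is satisfied; the onus moves to the insurer.
Stage I.2 (insurer, a preponderance, weight exceeds 48): (b) 50 > 48 — meets.
  The insurer carries the last stage.
With every stage satisfied, the insurer prevails on this issue.
— Issue II —
Stage II.1 — burden on policyholder; standard: a substantially-more-likely showing (weight is at least 78).
    (c): 77 < 78 [not met]
  The policyholder does not carry Stage II.1.
So the insurer prevails on this issue.
— Issue III —
Stage III.1 (policyholder, a heightened civil standard, weight is at least 74): (f) net 94−21=73 < 74 — fails; (g) 73 < 74 — fails.
  Not every element is met, so the policyholder fails to carry Stage III.1.
The insurer prevails on this issue.
Per-issue: Issue I → insurer; Issue II → insurer; Issue III → insurer. The policyholder must prevail on at least one issue; overall, the insurer prevails.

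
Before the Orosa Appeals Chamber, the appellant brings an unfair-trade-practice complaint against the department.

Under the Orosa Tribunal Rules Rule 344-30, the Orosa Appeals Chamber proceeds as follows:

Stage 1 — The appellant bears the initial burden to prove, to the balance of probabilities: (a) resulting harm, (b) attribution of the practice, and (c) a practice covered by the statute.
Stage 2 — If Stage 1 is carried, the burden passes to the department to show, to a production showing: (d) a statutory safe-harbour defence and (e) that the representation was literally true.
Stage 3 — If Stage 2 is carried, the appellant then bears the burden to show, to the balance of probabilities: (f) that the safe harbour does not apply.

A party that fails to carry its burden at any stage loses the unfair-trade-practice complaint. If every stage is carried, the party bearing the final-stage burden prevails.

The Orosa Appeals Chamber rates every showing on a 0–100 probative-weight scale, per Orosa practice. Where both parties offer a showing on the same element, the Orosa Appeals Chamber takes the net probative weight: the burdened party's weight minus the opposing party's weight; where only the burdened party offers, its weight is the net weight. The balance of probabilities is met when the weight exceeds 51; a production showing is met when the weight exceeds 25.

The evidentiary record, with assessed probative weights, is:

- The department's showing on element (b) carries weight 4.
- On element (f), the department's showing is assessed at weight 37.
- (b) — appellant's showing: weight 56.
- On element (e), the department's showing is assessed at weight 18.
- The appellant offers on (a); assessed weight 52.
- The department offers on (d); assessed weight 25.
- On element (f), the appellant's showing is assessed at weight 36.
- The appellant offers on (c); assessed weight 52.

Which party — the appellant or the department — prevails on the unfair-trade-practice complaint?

Stage 1 — burden on appellant; standard: the balance of probabilities (weight exceeds 51).
    (a): 52 > 51 [met]
    (b): 56 − 4 = 52 > 51 [met]
    (c): 52 > 51 [met]
  All elements met. The burden passes to the department.
Stage 2 — burden on department; standard: a production showing (weight exceeds 25).
    (d): 25 ≤ 25 [not met]
    (e): 18 ≤ 25 [not met]
  Stage 2 not carried; the department fails its burden.
The appellant prevails.

appellant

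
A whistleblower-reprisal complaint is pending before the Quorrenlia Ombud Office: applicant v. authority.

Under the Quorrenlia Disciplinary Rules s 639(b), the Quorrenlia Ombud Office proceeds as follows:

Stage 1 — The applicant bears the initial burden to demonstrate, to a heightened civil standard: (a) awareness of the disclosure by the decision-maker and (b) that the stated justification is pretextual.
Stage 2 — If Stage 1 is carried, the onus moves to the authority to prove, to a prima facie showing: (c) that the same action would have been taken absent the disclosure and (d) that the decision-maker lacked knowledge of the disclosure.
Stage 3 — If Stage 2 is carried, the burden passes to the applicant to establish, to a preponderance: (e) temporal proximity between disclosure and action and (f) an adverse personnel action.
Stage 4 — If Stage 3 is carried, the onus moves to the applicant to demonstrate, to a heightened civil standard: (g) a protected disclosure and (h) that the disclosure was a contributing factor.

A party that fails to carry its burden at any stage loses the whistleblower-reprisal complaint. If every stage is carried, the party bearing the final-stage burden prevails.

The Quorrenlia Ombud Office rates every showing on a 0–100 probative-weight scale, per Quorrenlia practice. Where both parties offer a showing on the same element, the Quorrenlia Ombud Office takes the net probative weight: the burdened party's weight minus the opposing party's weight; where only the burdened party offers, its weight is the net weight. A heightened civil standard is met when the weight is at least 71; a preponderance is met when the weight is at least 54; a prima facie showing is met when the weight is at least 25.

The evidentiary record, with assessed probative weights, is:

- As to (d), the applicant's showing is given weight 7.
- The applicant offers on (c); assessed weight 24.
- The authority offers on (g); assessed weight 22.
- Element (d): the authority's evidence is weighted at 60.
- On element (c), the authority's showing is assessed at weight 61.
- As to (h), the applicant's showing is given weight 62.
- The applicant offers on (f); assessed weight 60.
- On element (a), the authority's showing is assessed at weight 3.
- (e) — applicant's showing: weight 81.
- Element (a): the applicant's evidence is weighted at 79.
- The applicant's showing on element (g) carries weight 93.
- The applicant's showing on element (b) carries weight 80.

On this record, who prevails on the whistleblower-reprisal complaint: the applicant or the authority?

authority

Stage 1 (applicant, a heightened civil standard, weight is at least 71): (a) net 79−3=76 ≥ 71 — meets; (b) 80 ≥ 71 — meets.
  Stage 1 is satisfied; the onus moves to the authority.
Stage 2 (authority, a prima facie showing, weight is at least 25): (c) net 61−24=37 ≥ 25 — meets; (d) net 60−7=53 ≥ 25 — meets.
  All elements met. The burden passes to the applicant.
Stage 3 (applicant, a preponderance, weight is at least 54): (e) 81 ≥ 54 — meets; (f) 60 ≥ 54 — meets.
  Stage 3 is satisfied; the applicant continues to bear the burden.
Stage 4 (applicant, a heightened civil standard, weight is at least 71): (g) net 93−22=71 ≥ 71 — meets; (h) 62 < 71 — fails.
  Not every element is met, so the applicant fails to carry Stage 4.
The analysis ends at Stage 4; the authority prevails.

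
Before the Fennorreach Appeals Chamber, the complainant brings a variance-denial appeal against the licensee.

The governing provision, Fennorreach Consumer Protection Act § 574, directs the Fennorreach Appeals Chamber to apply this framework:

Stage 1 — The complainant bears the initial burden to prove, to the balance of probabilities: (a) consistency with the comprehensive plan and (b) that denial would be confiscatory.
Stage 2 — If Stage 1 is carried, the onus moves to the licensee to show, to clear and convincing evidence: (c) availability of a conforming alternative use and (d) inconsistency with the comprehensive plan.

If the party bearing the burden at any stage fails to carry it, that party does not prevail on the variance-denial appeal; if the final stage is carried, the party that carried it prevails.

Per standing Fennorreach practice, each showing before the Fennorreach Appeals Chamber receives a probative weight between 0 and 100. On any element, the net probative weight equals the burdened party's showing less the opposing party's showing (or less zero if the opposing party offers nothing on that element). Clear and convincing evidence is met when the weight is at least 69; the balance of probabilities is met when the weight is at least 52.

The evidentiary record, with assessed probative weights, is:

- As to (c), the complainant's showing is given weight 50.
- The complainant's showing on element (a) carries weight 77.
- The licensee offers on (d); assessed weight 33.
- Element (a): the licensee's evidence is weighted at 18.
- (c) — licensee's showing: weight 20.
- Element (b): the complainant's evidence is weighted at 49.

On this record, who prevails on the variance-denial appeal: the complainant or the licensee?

licensee

Stage 1 — burden on complainant; standard: the balance of probabilities (weight is at least 52).
    (a): 77 − 18 = 59 ≥ 52 [met]
    (b): 49 < 52 [not met]
  Not every element is met, so the complainant fails to carry Stage 1.
The analysis ends at Stage 1; the licensee prevails.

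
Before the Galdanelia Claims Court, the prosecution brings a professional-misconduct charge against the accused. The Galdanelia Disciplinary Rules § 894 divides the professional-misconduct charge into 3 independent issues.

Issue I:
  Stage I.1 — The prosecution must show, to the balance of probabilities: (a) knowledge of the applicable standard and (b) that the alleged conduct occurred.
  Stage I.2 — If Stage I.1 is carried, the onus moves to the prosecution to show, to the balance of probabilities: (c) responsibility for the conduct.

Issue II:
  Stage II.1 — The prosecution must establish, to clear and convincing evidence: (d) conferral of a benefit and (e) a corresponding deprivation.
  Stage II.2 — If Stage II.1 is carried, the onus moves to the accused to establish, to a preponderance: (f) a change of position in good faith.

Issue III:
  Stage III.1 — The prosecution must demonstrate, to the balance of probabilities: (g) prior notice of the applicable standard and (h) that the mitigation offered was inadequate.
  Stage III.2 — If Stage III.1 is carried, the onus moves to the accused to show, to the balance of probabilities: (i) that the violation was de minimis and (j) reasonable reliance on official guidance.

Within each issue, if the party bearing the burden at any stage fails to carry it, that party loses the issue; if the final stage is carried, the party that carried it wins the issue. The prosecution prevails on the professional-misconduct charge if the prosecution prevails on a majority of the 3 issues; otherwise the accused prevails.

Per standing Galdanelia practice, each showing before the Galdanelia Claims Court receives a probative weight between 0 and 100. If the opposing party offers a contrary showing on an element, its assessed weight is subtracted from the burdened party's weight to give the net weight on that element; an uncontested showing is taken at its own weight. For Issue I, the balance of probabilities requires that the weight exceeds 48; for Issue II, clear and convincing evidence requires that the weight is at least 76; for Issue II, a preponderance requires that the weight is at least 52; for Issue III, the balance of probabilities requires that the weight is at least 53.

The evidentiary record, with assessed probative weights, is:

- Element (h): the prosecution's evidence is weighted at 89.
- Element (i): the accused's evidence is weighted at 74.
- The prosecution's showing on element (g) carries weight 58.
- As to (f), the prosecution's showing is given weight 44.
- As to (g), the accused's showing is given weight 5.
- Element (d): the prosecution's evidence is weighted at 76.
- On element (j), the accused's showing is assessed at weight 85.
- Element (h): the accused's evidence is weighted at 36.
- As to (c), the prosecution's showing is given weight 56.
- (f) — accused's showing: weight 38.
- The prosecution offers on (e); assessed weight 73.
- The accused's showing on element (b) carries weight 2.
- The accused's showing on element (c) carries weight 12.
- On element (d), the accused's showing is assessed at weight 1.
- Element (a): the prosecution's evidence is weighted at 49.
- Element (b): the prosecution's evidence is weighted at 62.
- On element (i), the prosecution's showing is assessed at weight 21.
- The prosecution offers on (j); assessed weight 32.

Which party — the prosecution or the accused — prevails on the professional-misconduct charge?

— Issue I —
At Stage I.1 the prosecution must meet the balance of probabilities (weight exceeds 48): on (a) the weight is 49, which does exceed 48, so (a) meets the standard; on (b) the weight is 62 less the opposing 2 gives net 60, > 48, so (b) meets the standard.
  Stage I.1 is satisfied; the prosecution continues to bear the burden.
At Stage I.2 the prosecution must meet the balance of probabilities (weight exceeds 48): on (c) the weight is 56 less the opposing 12 gives net 44, which does not exceed 48, so (c) does not meet the standard.
  Not every element is met, so the prosecution fails to carry Stage I.2.
So the accused prevails on this issue.
— Issue II —
At Stage II.1 the prosecution must meet clear and convincing evidence (weight is at least 76): on (d) the weight is 76 less the opposing 1 gives net 75, < 76, so (d) does not meet the standard; on (e) the weight is 73, < 76, so (e) does not meet the standard.
  Stage II.1 not carried; the prosecution fails its burden.
The accused prevails on this issue.
— Issue III —
At Stage III.1 the prosecution must meet the balance of probabilities (weight is at least 53): on (g) the weight is 58 less the opposing 5 gives net 53, which does reach 53, so (g) meets the standard; on (h) the weight is 89 less the opposing 36 gives net 53, ≥ 53, so (h) meets the standard.
  Stage III.1 is satisfied; the onus moves to the accused.
At Stage III.2 the accused must meet the balance of probabilities (weight is at least 53): on (i) the weight is 74 less the opposing 21 gives net 53, which does reach 53, so (i) meets the standard; on (j) the weight is 85 less the opposing 32 gives net 53, ≥ 53, so (j) meets the standard.
  All elements met at the final stage.
Every stage carried; the accused prevails on this issue.
Per-issue: Issue I → accused; Issue II → accused; Issue III → accused. The prosecution must prevail on a majority of issues; overall, the accused prevails.

accused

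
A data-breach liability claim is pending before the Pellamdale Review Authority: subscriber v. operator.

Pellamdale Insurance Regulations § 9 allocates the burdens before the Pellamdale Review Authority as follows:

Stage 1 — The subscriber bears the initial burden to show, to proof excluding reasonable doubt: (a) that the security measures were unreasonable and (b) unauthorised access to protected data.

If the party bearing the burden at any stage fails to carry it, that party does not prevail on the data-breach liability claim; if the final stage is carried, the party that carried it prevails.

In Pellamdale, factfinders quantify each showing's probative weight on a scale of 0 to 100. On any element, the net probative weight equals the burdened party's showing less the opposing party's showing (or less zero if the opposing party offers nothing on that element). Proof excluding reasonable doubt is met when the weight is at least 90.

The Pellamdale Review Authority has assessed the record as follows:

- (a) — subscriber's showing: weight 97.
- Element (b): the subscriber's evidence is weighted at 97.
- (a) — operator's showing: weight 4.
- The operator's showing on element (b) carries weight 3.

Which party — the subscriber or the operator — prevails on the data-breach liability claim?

subscriber

At Stage 1 the subscriber must meet proof excluding reasonable doubt (weight is at least 90): on (a) the weight is 97 less the opposing 4 gives net 93, ≥ 90, so (a) meets the standard; on (b) the weight is 97 less the opposing 3 gives net 94, which does reach 90, so (b) meets the standard.
  The subscriber carries the last stage.
Every stage carried; the subscriber prevails.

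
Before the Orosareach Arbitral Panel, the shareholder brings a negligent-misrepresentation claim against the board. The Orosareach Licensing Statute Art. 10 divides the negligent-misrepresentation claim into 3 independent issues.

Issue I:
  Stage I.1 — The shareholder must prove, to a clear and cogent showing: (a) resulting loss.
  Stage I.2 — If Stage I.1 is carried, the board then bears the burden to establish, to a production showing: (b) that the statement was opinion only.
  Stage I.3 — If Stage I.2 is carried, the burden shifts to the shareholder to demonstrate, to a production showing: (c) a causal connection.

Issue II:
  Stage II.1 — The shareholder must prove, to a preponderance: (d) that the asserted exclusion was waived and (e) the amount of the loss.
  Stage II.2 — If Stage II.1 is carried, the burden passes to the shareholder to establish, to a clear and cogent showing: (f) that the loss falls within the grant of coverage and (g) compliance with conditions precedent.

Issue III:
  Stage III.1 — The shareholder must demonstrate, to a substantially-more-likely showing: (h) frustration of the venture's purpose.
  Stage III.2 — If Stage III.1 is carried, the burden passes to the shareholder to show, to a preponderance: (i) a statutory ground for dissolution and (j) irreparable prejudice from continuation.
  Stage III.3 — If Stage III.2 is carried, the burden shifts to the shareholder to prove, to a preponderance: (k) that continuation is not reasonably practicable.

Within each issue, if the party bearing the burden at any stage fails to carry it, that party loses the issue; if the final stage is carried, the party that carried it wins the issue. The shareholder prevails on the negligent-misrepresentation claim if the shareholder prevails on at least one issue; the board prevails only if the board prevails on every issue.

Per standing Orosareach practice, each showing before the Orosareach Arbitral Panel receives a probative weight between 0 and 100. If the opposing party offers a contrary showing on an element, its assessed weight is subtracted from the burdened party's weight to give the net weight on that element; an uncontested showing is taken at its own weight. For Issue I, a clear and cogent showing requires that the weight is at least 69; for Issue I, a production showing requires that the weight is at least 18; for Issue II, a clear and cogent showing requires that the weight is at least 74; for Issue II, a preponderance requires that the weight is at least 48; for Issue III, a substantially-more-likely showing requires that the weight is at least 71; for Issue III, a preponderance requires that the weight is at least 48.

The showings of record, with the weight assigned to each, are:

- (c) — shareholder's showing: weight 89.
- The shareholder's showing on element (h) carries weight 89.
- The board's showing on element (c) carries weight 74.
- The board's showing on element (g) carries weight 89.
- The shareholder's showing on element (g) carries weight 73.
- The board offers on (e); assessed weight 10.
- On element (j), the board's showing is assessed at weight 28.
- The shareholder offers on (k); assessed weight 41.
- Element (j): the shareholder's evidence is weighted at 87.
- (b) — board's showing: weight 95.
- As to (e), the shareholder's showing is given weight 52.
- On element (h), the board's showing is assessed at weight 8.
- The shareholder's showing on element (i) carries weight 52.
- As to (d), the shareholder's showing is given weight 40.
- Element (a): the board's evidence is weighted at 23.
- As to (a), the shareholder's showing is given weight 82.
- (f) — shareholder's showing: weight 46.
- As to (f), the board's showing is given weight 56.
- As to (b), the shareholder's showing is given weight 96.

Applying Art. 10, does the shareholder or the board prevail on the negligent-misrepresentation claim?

board

— Issue I —
At Stage I.1 the shareholder must meet a clear and cogent showing (weight is at least 69): on (a) the weight is 82 less the opposing 23 gives net 59, < 69, so (a) does not meet the standard.
  Stage I.1 not carried; the shareholder fails its burden.
So the board prevails on this issue.
— Issue II —
Stage II.1 — burden on shareholder; standard: a preponderance (weight is at least 48).
    (d): 40 < 48 [not met]
    (e): 52 − 10 = 42 < 48 [not met]
  Not every element is met, so the shareholder fails to carry Stage II.1.
So the board prevails on this issue.
— Issue III —
Stage III.1 (shareholder, a substantially-more-likely showing, weight is at least 71): (h) net 89−8=81 ≥ 71 — meets.
  Stage III.1 carried; the burden remains with the shareholder.
Stage III.2 (shareholder, a preponderance, weight is at least 48): (i) 52 ≥ 48 — meets; (j) net 87−28=59 ≥ 48 — meets.
  Stage III.2 is satisfied; the shareholder continues to bear the burden.
Stage III.3 (shareholder, a preponderance, weight is at least 48): (k) 41 < 48 — fails.
  Not every element is met, so the shareholder fails to carry Stage III.3.
The board prevails on this issue.
Per-issue: Issue I → board; Issue II → board; Issue III → board. The shareholder must prevail on at least one issue; overall, the board prevails.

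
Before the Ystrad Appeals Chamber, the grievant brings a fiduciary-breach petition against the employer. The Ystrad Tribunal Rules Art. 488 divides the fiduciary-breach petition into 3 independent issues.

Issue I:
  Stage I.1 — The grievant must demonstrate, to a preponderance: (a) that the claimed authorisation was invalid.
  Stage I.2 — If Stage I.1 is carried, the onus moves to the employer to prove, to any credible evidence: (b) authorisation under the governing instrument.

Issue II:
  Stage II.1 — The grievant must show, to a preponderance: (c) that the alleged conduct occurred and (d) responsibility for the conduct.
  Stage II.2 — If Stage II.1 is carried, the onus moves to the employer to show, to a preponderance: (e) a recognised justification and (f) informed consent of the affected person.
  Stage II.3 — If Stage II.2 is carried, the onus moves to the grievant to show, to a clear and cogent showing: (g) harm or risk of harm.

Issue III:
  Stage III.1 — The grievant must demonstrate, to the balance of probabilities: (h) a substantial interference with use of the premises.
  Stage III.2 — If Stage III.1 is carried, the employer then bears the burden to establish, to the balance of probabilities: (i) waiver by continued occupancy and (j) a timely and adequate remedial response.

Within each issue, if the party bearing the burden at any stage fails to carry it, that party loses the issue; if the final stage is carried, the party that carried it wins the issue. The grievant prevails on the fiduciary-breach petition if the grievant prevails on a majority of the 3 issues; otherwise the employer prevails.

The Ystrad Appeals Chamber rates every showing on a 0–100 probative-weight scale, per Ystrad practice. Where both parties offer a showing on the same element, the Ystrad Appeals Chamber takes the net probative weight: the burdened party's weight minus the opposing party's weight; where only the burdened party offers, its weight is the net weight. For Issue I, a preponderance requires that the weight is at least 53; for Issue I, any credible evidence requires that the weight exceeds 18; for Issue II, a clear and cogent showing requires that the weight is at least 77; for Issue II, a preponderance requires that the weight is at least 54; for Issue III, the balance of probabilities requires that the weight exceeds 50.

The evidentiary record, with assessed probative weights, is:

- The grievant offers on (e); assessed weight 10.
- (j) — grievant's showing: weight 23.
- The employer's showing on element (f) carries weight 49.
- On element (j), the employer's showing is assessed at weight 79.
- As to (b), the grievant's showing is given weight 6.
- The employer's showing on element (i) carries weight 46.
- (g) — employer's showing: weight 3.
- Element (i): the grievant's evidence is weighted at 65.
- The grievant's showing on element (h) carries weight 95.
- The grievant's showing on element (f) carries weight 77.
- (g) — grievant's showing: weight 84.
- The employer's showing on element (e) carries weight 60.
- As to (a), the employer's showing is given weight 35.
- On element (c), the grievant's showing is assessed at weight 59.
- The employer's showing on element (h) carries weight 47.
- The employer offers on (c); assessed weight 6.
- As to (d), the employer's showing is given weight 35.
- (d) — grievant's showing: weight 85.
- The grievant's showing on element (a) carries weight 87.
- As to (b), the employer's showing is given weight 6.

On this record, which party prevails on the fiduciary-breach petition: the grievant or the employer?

employer

— Issue I —
Stage I.1 — burden on grievant; standard: a preponderance (weight is at least 53).
    (a): 87 − 35 = 52 < 53 [not met]
  The grievant does not carry Stage I.1.
So the employer prevails on this issue.
— Issue II —
At Stage II.1 the grievant must meet a preponderance (weight is at least 54): on (c) the weight is 59 less the opposing 6 gives net 53, which does not reach 54, so (c) does not meet the standard; on (d) the weight is 85 less the opposing 35 gives net 50, which does not reach 54, so (d) does not meet the standard.
  The grievant does not carry Stage II.1.
So the employer prevails on this issue.
— Issue III —
Stage III.1 — burden on grievant; standard: the balance of probabilities (weight exceeds 50).
    (h): 95 − 47 = 48 ≤ 50 [not met]
  Stage III.1 not carried; the grievant fails its burden.
So the employer prevails on this issue.
Per-issue: Issue I → employer; Issue II → employer; Issue III → employer. The grievant must prevail on a majority of issues; overall, the employer prevails.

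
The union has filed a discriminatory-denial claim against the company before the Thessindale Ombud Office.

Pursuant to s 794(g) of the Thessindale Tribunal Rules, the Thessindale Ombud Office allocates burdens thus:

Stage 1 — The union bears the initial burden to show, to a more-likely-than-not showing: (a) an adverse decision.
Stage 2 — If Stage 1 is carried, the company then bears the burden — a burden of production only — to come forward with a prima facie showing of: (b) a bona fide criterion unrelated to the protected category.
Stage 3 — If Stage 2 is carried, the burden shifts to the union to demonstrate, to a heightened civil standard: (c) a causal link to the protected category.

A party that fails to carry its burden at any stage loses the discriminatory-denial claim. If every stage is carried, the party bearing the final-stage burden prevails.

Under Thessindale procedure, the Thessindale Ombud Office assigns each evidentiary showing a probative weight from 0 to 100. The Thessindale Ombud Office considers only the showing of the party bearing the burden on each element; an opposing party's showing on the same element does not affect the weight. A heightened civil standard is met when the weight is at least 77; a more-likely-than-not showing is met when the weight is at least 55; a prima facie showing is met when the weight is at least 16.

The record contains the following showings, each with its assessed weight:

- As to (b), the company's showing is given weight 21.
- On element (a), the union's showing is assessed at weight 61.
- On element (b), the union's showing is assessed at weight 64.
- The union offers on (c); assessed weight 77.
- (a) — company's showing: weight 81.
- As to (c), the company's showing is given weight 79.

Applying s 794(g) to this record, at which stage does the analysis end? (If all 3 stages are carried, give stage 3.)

At Stage 1 the union must meet a more-likely-than-not showing (weight is at least 55): on (a) the weight is 61 (the company's 81 is given no effect), ≥ 55, so (a) meets the standard.
  All elements met. The burden passes to the company.
At Stage 2 the company must meet a prima facie showing (weight is at least 16): on (b) the weight is 21 (the union's 64 is given no effect), which does reach 16, so (b) meets the standard.
  All elements met. The burden passes to the union.
At Stage 3 the union must meet a heightened civil standard (weight is at least 77): on (c) the weight is 77 (the company's 79 is given no effect), which does reach 77, so (c) meets the standard.
  All elements met at the final stage.
All stages carried — the union prevails.

stage 3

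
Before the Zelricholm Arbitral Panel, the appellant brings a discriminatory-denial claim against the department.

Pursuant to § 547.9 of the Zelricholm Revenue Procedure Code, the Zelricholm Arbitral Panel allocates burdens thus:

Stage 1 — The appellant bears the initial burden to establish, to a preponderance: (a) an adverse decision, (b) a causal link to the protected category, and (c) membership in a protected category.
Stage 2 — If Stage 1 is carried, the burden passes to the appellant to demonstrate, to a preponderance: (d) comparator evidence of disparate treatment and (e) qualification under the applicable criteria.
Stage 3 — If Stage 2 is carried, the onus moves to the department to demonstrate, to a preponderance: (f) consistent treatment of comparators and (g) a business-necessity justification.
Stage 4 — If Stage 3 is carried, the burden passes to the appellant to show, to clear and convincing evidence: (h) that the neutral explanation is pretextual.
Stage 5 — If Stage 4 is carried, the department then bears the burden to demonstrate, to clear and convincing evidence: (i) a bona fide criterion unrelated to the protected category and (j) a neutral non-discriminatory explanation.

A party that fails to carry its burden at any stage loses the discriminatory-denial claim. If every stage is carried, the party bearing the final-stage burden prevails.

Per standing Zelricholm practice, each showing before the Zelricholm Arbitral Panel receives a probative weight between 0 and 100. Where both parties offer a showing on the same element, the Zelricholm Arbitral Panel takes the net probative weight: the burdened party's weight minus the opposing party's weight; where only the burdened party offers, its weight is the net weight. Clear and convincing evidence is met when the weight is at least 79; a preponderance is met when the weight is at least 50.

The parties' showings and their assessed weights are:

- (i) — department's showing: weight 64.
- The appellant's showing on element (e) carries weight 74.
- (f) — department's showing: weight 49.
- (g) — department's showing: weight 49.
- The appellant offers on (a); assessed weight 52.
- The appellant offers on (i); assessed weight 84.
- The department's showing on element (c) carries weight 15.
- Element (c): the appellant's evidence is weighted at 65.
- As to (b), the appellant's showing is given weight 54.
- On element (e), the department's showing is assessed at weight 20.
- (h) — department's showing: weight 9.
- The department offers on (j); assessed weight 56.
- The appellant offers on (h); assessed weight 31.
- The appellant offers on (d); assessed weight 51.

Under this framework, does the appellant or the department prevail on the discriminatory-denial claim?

appellant

Stage 1 — burden on appellant; standard: a preponderance (weight is at least 50).
    (a): 52 ≥ 50 [met]
    (b): 54 ≥ 50 [met]
    (c): 65 − 15 = 50 ≥ 50 [met]
  Stage 1 carried; the burden remains with the appellant.
Stage 2 — burden on appellant; standard: a preponderance (weight is at least 50).
    (d): 51 ≥ 50 [met]
    (e): 74 − 20 = 54 ≥ 50 [met]
  The appellant carries Stage 2; the department now bears the burden.
Stage 3 — burden on department; standard: a preponderance (weight is at least 50).
    (f): 49 < 50 [not met]
    (g): 49 < 50 [not met]
  Stage 3 not carried; the department fails its burden.
The appellant prevails.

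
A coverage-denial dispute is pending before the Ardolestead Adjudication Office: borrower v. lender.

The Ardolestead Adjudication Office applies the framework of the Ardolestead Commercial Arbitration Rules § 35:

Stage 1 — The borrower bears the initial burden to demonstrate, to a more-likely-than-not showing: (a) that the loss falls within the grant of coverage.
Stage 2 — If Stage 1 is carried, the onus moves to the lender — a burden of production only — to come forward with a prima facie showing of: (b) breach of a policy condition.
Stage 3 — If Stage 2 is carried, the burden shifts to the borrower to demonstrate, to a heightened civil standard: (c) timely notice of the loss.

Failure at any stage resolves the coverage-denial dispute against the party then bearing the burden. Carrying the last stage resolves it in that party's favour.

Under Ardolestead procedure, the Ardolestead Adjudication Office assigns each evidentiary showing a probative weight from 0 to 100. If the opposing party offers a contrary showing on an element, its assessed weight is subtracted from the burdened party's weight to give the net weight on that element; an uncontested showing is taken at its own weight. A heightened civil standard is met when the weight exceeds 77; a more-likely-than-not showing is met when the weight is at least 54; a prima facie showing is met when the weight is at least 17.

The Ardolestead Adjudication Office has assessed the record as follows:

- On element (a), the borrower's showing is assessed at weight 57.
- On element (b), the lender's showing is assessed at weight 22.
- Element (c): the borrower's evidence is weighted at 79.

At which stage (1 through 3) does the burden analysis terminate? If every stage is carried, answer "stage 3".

At Stage 1 the borrower must meet a more-likely-than-not showing (weight is at least 54): on (a) the weight is 57, ≥ 54, so (a) meets the standard.
  All elements met. The burden passes to the lender.
At Stage 2 the lender must meet a prima facie showing (weight is at least 17): on (b) the weight is 22, which does reach 17, so (b) meets the standard.
  Stage 2 carried; the burden shifts to the borrower.
At Stage 3 the borrower must meet a heightened civil standard (weight exceeds 77): on (c) the weight is 79, which does exceed 77, so (c) meets the standard.
  The borrower carries the last stage.
With every stage satisfied, the borrower prevails.

stage 3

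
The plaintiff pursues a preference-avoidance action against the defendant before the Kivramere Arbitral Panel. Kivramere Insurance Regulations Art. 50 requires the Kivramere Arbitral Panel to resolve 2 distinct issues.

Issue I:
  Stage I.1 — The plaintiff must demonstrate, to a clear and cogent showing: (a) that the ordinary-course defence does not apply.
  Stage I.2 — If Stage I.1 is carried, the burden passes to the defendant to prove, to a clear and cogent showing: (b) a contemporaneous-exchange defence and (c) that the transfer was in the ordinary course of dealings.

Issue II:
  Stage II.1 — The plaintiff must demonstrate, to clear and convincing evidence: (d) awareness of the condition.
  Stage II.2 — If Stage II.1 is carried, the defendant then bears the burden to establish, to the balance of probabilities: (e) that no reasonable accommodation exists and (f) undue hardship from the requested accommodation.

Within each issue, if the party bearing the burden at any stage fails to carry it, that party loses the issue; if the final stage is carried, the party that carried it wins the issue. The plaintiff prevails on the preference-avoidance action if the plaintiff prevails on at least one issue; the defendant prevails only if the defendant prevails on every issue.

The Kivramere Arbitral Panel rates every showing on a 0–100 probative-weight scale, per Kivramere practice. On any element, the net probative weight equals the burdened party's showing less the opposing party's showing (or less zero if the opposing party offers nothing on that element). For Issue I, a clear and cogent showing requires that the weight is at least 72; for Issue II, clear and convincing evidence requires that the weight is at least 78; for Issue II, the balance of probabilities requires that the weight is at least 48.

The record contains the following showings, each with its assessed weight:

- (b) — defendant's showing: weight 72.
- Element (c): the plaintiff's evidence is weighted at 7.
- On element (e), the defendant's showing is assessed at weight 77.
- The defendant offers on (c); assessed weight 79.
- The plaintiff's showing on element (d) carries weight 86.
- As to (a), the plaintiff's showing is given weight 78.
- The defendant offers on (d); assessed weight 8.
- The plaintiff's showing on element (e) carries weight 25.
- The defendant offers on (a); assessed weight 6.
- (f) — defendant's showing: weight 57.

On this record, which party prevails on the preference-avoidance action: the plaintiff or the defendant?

defendant

— Issue I —
Stage I.1 (plaintiff, a clear and cogent showing, weight is at least 72): (a) net 78−6=72 ≥ 72 — meets.
  Stage I.1 is satisfied; the onus moves to the defendant.
Stage I.2 (defendant, a clear and cogent showing, weight is at least 72): (b) 72 ≥ 72 — meets; (c) net 79−7=72 ≥ 72 — meets.
  The defendant carries the last stage.
All stages carried — the defendant prevails on this issue.
— Issue II —
Stage II.1 — burden on plaintiff; standard: clear and convincing evidence (weight is at least 78).
    (d): 86 − 8 = 78 ≥ 78 [met]
  Stage II.1 carried; the burden shifts to the defendant.
Stage II.2 — burden on defendant; standard: the balance of probabilities (weight is at least 48).
    (e): 77 − 25 = 52 ≥ 48 [met]
    (f): 57 ≥ 48 [met]
  The defendant carries the last stage.
Every stage carried; the defendant prevails on this issue.
Per-issue: Issue I → defendant; Issue II → defendant. The plaintiff must prevail on at least one issue; overall, the defendant prevails.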